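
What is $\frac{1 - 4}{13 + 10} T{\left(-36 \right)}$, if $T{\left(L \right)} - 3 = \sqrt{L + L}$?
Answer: $- \frac{9}{23} - \frac{18 i \sqrt{2}}{23} \approx -0.3913 - 1.1068 i$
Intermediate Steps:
$T{\left(L \right)} = 3 + \sqrt{2} \sqrt{L}$ ($T{\left(L \right)} = 3 + \sqrt{L + L} = 3 + \sqrt{2 L} = 3 + \sqrt{2} \sqrt{L}$)
$\frac{1 - 4}{13 + 10} T{\left(-36 \right)} = \frac{1 - 4}{13 + 10} \left(3 + \sqrt{2} \sqrt{-36}\right) = - \frac{3}{23} \left(3 + \sqrt{2} \cdot 6 i\right) = \left(-3\right) \frac{1}{23} \left(3 + 6 i \sqrt{2}\right) = - \frac{3 \left(3 + 6 i \sqrt{2}\right)}{23} = - \frac{9}{23} - \frac{18 i \sqrt{2}}{23}$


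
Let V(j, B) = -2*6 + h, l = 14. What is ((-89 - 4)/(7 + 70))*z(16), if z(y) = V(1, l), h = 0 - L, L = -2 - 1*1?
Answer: 837/77 ≈ 10.870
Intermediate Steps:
L = -3 (L = -2 - 1 = -3)
h = 3 (h = 0 - 1*(-3) = 0 + 3 = 3)
V(j, B) = -9 (V(j, B) = -2*6 + 3 = -12 + 3 = -9)
z(y) = -9
((-89 - 4)/(7 + 70))*z(16) = ((-89 - 4)/(7 + 70))*(-9) = -93/77*(-9) = 837/77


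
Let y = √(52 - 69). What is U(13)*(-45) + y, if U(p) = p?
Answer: -585 + I*√17 ≈ -585.0 + 4.1231*I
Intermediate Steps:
y = I*√17 (y = √(-17) = I*√17 ≈ 4.1231*I)
U(13)*(-45) + y = 13*(-45) + I*√17 = -585 + I*√17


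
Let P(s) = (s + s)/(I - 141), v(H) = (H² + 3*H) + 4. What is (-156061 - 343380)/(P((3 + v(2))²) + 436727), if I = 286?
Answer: -72418945/63325993 ≈ -1.1436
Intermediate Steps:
v(H) = 4 + H² + 3*H
P(s) = 2*s/145 (P(s) = (s + s)/(286 - 141) = (2*s)/145 = (2*s)*(1/145) = 2*s/145)
(-156061 - 343380)/(P((3 + v(2))²) + 436727) = (-156061 - 343380)/(2*(3 + (4 + 2² + 3*2))²/145 + 436727) = -499441/(2*(3 + (4 + 4 + 6))²/145 + 436727) = -499441/(2*(3 + 14)²/145 + 436727) = -499441/((2/145)*17² + 436727) = -499441/((2/145)*289 + 436727) = -499441/(578/145 + 436727) = -499441/63325993/145 = -499441*145/63325993 = -72418945/63325993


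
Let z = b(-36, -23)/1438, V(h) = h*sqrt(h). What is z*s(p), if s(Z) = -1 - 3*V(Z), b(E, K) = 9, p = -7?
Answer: -9/1438 + 189*I*sqrt(7)/1438 ≈ -0.0062587 + 0.34774*I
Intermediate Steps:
V(h) = h**(3/2)
s(Z) = -1 - 3*Z**(3/2)
z = 9/1438 ≈ 0.0062587
z*s(p) = 9*(-1 - (-21)*I*sqrt(7))/1438 = 9*(-1 + 21*I*sqrt(7))/1438 = -9/1438 + 189*I*sqrt(7)/1438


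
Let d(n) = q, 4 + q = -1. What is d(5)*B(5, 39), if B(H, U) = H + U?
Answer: -220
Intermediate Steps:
q = -5 (q = -4 - 1 = -5)
d(n) = -5
d(5)*B(5, 39) = -5*(5 + 39) = -5*44 = -220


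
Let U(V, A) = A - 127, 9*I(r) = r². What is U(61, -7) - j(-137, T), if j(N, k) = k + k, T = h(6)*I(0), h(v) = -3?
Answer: -134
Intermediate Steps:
I(r) = r²/9
U(V, A) = -127 + A
T = 0 (T = -0²/3 = -0/3 = -3*0 = 0)
j(N, k) = 2*k
U(61, -7) - j(-137, T) = (-127 - 7) - 2*0 = -134 - 1*0 = -134 + 0 = -134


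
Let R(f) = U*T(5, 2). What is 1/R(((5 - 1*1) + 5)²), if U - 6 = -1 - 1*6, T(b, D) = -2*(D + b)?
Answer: 1/14 ≈ 0.071429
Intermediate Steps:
T(b, D) = -2*D - 2*b
U = -1 (U = 6 + (-1 - 1*6) = 6 + (-1 - 6) = 6 - 7 = -1)
R(f) = 14 (R(f) = -(-2*2 - 2*5) = -(-4 - 10) = -1*(-14) = 14)
1/R(((5 - 1*1) + 5)²) = 1/14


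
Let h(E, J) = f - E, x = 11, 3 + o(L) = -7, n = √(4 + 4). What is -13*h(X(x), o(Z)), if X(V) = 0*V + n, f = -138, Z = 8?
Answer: 1794 + 26*√2 ≈ 1830.8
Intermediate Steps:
n = 2*√2 (n = √8 = 2*√2 ≈ 2.8284)
o(L) = -10 (o(L) = -3 - 7 = -10)
X(V) = 2*√2 (X(V) = 0*V + 2*√2 = 0 + 2*√2 = 2*√2)
h(E, J) = -138 - E
-13*h(X(x), o(Z)) = -13*(-138 - 2*√2) = 1794 + 26*√2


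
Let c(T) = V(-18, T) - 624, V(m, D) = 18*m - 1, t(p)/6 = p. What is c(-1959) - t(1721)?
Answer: -11275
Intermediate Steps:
t(p) = 6*p
V(m, D) = -1 + 18*m
c(T) = -949 (c(T) = (-1 + 18*(-18)) - 624 = (-1 - 324) - 624 = -325 - 624 = -949)
c(-1959) - t(1721) = -949 - 6*1721 = -949 - 1*10326 = -949 - 10326 = -11275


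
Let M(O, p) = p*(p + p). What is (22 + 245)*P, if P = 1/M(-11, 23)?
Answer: 267/1058 ≈ 0.25236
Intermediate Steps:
M(O, p) = 2*p² (M(O, p) = p*(2*p) = 2*p²)
P = 1/1058 (P = 1/(2*23²) = 1/(2*529) = 1/1058 ≈ 0.00094518)
(22 + 245)*P = (22 + 245)*(1/1058) = 267*(1/1058) = 267/1058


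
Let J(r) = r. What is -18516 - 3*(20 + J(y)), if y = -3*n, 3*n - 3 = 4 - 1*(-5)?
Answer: -18540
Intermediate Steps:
n = 4 (n = 1 + (4 - 1*(-5))/3 = 1 + (4 + 5)/3 = 1 + (⅓)*9 = 1 + 3 = 4)
y = -12 (y = -3*4 = -12)
-18516 - 3*(20 + J(y)) = -18516 - 3*(20 - 12) = -18516 - 3*8 = -18516 - 24 = -18540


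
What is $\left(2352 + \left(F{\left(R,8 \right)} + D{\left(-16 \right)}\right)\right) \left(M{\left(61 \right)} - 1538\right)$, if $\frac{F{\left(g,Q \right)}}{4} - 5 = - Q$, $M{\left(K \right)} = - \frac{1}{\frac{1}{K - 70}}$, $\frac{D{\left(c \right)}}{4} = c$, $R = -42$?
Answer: $-3480004$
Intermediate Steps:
$D{\left(c \right)} = 4 c$
$M{\left(K \right)} = 70 - K$ ($M{\left(K \right)} = - \frac{1}{\frac{1}{-70 + K}} = - (-70 + K) = 70 - K$)
$F{\left(g,Q \right)} = 20 - 4 Q$ ($F{\left(g,Q \right)} = 20 + 4 \left(- Q\right) = 20 - 4 Q$)
$\left(2352 + \left(F{\left(R,8 \right)} + D{\left(-16 \right)}\right)\right) \left(M{\left(61 \right)} - 1538\right) = \left(2352 + \left(\left(20 - 32\right) + 4 \left(-16\right)\right)\right) \left(\left(70 - 61\right) - 1538\right) = \left(2352 + \left(\left(20 - 32\right) - 64\right)\right) \left(\left(70 - 61\right) - 1538\right) = \left(2352 - 76\right) \left(9 - 1538\right) = \left(2352 - 76\right) \left(-1529\right) = 2276 \left(-1529\right) = -3480004$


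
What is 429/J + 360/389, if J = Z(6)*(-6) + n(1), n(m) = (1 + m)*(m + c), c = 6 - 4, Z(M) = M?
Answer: -52027/3890 ≈ -13.375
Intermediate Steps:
c = 2
n(m) = (1 + m)*(2 + m) (n(m) = (1 + m)*(m + 2) = (1 + m)*(2 + m))
J = -30 (J = 6*(-6) + (2 + 1**2 + 3*1) = -36 + (2 + 1 + 3) = -36 + 6 = -30)
429/J + 360/389 = 429/(-30) + 360/389 = 429*(-1/30) + 360*(1/389) = -143/10 + 360/389 = -52027/3890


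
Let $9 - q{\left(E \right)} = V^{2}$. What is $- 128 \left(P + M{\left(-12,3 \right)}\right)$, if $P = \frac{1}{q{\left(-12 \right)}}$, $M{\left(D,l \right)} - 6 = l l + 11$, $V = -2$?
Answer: $- \frac{16768}{5} \approx -3353.6$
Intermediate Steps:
$q{\left(E \right)} = 5$ ($q{\left(E \right)} = 9 - \left(-2\right)^{2} = 9 - 4 = 5$)
$M{\left(D,l \right)} = 17 + l^{2}$ ($M{\left(D,l \right)} = 6 + \left(l l + 11\right) = 6 + \left(l^{2} + 11\right) = 6 + \left(11 + l^{2}\right) = 17 + l^{2}$)
$P = \frac{1}{5} \approx 0.2$
$- 128 \left(P + M{\left(-12,3 \right)}\right) = - 128 \left(\frac{1}{5} + \left(17 + 3^{2}\right)\right) = - 128 \left(\frac{1}{5} + \left(17 + 9\right)\right) = - 128 \left(\frac{1}{5} + 26\right) = \left(-128\right) \frac{131}{5} = - \frac{16768}{5}$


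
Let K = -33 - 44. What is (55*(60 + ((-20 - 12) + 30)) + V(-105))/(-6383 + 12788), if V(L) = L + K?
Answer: 3008/6405 ≈ 0.46963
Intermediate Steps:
K = -77
V(L) = -77 + L (V(L) = L - 77 = -77 + L)
(55*(60 + ((-20 - 12) + 30)) + V(-105))/(-6383 + 12788) = (55*(60 + ((-20 - 12) + 30)) + (-77 - 105))/(-6383 + 12788) = (55*(60 + (-32 + 30)) - 182)/6405 = (55*(60 - 2) - 182)*(1/6405) = (55*58 - 182)*(1/6405) = (3190 - 182)*(1/6405) = 3008*(1/6405) = 3008/6405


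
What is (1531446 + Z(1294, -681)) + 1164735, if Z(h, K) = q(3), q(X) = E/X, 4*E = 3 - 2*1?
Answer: 32354173/12 ≈ 2.6962e+6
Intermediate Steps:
E = 1/4 (E = (3 - 2*1)/4 = (3 - 2)/4 = (1/4)*1 = 1/4 ≈ 0.25000)
q(X) = 1/(4*X)
Z(h, K) = 1/12 (Z(h, K) = (1/4)/3 = (1/4)*(1/3) = 1/12)
(1531446 + Z(1294, -681)) + 1164735 = (1531446 + 1/12) + 1164735 = 18377353/12 + 1164735 = 32354173/12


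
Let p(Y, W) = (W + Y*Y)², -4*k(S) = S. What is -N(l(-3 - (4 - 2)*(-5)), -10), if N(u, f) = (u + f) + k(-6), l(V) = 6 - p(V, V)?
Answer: 6277/2 ≈ 3138.5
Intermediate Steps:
k(S) = -S/4
p(Y, W) = (W + Y²)²
l(V) = 6 - (V + V²)²
N(u, f) = 3/2 + f + u (N(u, f) = (u + f) - ¼*(-6) = (f + u) + 3/2 = 3/2 + f + u)
-N(l(-3 - (4 - 2)*(-5)), -10) = -(3/2 - 10 + (6 - (-3 - (4 - 2)*(-5))²*(1 + (-3 - (4 - 2)*(-5)))²)) = -(3/2 - 10 + (6 - (-3 - 2*(-5))²*(1 + (-3 - 2*(-5)))²)) = -(3/2 - 10 + (6 - (-3 - 1*(-10))²*(1 + (-3 - 1*(-10)))²)) = -(3/2 - 10 + (6 - (-3 + 10)²*(1 + (-3 + 10))²)) = -(3/2 - 10 + (6 - 1*7²*(1 + 7)²)) = -(3/2 - 10 + (6 - 1*49*8²)) = -(3/2 - 10 + (6 - 1*49*64)) = -(3/2 - 10 + (6 - 3136)) = -(3/2 - 10 - 3130) = -1*(-6277/2) = 6277/2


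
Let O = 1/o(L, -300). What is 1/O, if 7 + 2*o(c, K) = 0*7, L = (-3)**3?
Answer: -7/2 ≈ -3.5000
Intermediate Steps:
L = -27
o(c, K) = -7/2 (o(c, K) = -7/2 + (0*7)/2 = -7/2 + (1/2)*0 = -7/2 + 0 = -7/2)
O = -2/7 (O = 1/(-7/2) = -2/7 ≈ -0.28571)
1/O = 1/(-2/7) = -7/2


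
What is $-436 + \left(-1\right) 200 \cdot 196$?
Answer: $-39636$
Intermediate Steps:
$-436 + \left(-1\right) 200 \cdot 196 = -436 - 39200 = -39636$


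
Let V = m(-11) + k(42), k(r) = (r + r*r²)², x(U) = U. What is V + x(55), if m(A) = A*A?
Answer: 5495257076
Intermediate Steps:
m(A) = A²
k(r) = (r + r³)²
V = 5495257021 (V = (-11)² + 42²*(1 + 42²)² = 121 + 1764*(1 + 1764)² = 121 + 1764*1765² = 121 + 1764*3115225 = 121 + 5495256900 = 5495257021)
V + x(55) = 5495257021 + 55 = 5495257076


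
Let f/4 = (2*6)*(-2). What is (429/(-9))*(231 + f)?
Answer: -6435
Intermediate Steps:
f = -96 (f = 4*((2*6)*(-2)) = 4*(12*(-2)) = 4*(-24) = -96)
(429/(-9))*(231 + f) = (429/(-9))*(231 - 96) = (429*(-⅑))*135 = -143/3*135 = -6435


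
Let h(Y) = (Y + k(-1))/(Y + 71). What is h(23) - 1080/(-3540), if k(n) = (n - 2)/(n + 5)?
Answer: 12019/22184 ≈ 0.54179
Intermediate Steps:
k(n) = (-2 + n)/(5 + n)
h(Y) = (-3/4 + Y)/(71 + Y) (h(Y) = (Y + (-2 - 1)/(5 - 1))/(Y + 71) = (Y - 3/4)/(71 + Y) = (-3/4 + Y)/(71 + Y))
h(23) - 1080/(-3540) = (-3/4 + 23)/(71 + 23) - 1080/(-3540) = (89/4)/94 - 1080*(-1)/3540 = (1/94)*(89/4) - 1*(-18/59) = 89/376 + 18/59 = 12019/22184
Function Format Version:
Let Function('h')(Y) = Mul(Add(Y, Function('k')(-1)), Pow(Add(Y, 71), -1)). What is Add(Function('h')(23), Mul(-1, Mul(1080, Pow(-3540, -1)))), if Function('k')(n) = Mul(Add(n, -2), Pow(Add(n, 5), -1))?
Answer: Rational(12019, 22184) ≈ 0.54179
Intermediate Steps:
Function('k')(n) = Mul(Pow(Add(5, n), -1), Add(-2, n)) (Function('k')(n) = Mul(Add(-2, n), Pow(Add(5, n), -1)) = Mul(Pow(Add(5, n), -1), Add(-2, n)))
Function('h')(Y) = Mul(Pow(Add(71, Y), -1), Add(Rational(-3, 4), Y)) (Function('h')(Y) = Mul(Add(Y, Mul(Pow(Add(5, -1), -1), Add(-2, -1))), Pow(Add(Y, 71), -1)) = Mul(Add(Y, Mul(Pow(4, -1), -3)), Pow(Add(71, Y), -1)) = Mul(Add(Y, Mul(Rational(1, 4), -3)), Pow(Add(71, Y), -1)) = Mul(Add(Y, Rational(-3, 4)), Pow(Add(71, Y), -1)) = Mul(Add(Rational(-3, 4), Y), Pow(Add(71, Y), -1)) = Mul(Pow(Add(71, Y), -1), Add(Rational(-3, 4), Y)))
Add(Function('h')(23), Mul(-1, Mul(1080, Pow(-3540, -1)))) = Add(Mul(Pow(Add(71, 23), -1), Add(Rational(-3, 4), 23)), Mul(-1, Mul(1080, Pow(-3540, -1)))) = Add(Mul(Pow(94, -1), Rational(89, 4)), Mul(-1, Mul(1080, Rational(-1, 3540)))) = Add(Mul(Rational(1, 94), Rational(89, 4)), Mul(-1, Rational(-18, 59))) = Add(Rational(89, 376), Rational(18, 59)) = Rational(12019, 22184)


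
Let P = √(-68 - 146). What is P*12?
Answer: 12*I*√214 ≈ 175.54*I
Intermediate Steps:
P = I*√214 (P = √(-214) = I*√214 ≈ 14.629*I)
P*12 = (I*√214)*12 = 12*I*√214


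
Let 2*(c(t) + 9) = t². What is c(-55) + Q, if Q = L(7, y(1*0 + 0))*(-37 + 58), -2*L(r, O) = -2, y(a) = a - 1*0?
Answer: 3049/2 ≈ 1524.5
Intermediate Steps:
y(a) = a (y(a) = a + 0 = a)
L(r, O) = 1 (L(r, O) = -½*(-2) = 1)
c(t) = -9 + t²/2
Q = 21 (Q = 1*(-37 + 58) = 1*21 = 21)
c(-55) + Q = (-9 + (½)*(-55)²) + 21 = (-9 + (½)*3025) + 21 = (-9 + 3025/2) + 21 = 3007/2 + 21 = 3049/2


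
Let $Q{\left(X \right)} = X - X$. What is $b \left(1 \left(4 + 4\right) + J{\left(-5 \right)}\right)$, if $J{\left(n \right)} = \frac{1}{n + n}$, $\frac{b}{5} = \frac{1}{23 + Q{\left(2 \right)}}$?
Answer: $\frac{79}{46} \approx 1.7174$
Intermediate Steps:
$Q{\left(X \right)} = 0$
$b = \frac{5}{23}$ ($b = \frac{5}{23 + 0} = \frac{5}{23} \approx 0.21739$)
$J{\left(n \right)} = \frac{1}{2 n}$
$b \left(1 \left(4 + 4\right) + J{\left(-5 \right)}\right) = \frac{5 \left(1 \left(4 + 4\right) + \frac{1}{2 \left(-5\right)}\right)}{23} = \frac{5 \left(1 \cdot 8 + \frac{1}{2} \left(- \frac{1}{5}\right)\right)}{23} = \frac{5 \left(8 - \frac{1}{10}\right)}{23} = \frac{5}{23} \cdot \frac{79}{10} = \frac{79}{46}$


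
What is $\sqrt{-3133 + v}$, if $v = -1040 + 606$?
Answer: $i \sqrt{3567} \approx 59.724 i$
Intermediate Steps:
$v = -434$
$\sqrt{-3133 + v} = \sqrt{-3133 - 434} = \sqrt{-3567} = i \sqrt{3567}$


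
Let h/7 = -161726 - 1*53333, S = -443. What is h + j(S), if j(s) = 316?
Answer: -1505097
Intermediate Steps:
h = -1505413 (h = 7*(-161726 - 1*53333) = 7*(-161726 - 53333) = 7*(-215059) = -1505413)
h + j(S) = -1505413 + 316 = -1505097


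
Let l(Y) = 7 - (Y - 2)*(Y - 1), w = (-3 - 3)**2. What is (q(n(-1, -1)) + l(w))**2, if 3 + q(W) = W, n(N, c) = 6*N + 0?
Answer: 1420864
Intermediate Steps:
n(N, c) = 6*N
q(W) = -3 + W
w = 36 (w = (-6)**2 = 36)
l(Y) = 7 - (-1 + Y)*(-2 + Y) (l(Y) = 7 - (-2 + Y)*(-1 + Y) = 7 - (-1 + Y)*(-2 + Y))
(q(n(-1, -1)) + l(w))**2 = ((-3 + 6*(-1)) + (5 - 1*36**2 + 3*36))**2 = ((-3 - 6) + (5 - 1*1296 + 108))**2 = (-9 + (5 - 1296 + 108))**2 = (-9 - 1183)**2 = (-1192)**2 = 1420864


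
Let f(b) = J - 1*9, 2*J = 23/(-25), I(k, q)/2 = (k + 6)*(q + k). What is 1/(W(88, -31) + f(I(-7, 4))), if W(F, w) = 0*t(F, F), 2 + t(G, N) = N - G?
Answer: -50/473 ≈ -0.10571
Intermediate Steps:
I(k, q) = 2*(6 + k)*(k + q) (I(k, q) = 2*((k + 6)*(q + k)) = 2*((6 + k)*(k + q)) = 2*(6 + k)*(k + q))
J = -23/50 (J = (23/(-25))/2 = (23*(-1/25))/2 = (½)*(-23/25) = -23/50 ≈ -0.46000)
t(G, N) = -2 + N - G (t(G, N) = -2 + (N - G) = -2 + N - G)
f(b) = -473/50 (f(b) = -23/50 - 1*9 = -23/50 - 9 = -473/50)
W(F, w) = 0 (W(F, w) = 0*(-2 + F - F) = 0*(-2) = 0)
1/(W(88, -31) + f(I(-7, 4))) = 1/(0 - 473/50) = 1/(-473/50) = -50/473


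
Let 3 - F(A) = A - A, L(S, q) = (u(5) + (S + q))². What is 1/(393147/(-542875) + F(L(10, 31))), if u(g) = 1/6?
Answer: 542875/1235478 ≈ 0.43940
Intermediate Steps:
u(g) = ⅙
L(S, q) = (⅙ + S + q)² (L(S, q) = (⅙ + (S + q))² = (⅙ + S + q)²)
F(A) = 3 (F(A) = 3 - (A - A) = 3 - 1*0 = 3 + 0 = 3)
1/(393147/(-542875) + F(L(10, 31))) = 1/(393147/(-542875) + 3) = 1/(393147*(-1/542875) + 3) = 1/(-393147/542875 + 3) = 1/(1235478/542875) = 542875/1235478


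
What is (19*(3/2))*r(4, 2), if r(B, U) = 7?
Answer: 399/2 ≈ 199.50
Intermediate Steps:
(19*(3/2))*r(4, 2) = (19*(3/2))*7 = (57/2)*7 = 399/2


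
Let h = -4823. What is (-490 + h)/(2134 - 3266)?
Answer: 5313/1132 ≈ 4.6935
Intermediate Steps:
(-490 + h)/(2134 - 3266) = (-490 - 4823)/(2134 - 3266) = -5313/(-1132) = -5313*(-1/1132) = 5313/1132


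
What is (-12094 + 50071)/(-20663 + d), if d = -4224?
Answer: -37977/24887 ≈ -1.5260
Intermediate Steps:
(-12094 + 50071)/(-20663 + d) = (-12094 + 50071)/(-20663 - 4224) = 37977/(-24887) = 37977*(-1/24887) = -37977/24887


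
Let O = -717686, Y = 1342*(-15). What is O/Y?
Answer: 358843/10065 ≈ 35.653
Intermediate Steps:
Y = -20130
O/Y = -717686/(-20130) = -717686*(-1/20130) = 358843/10065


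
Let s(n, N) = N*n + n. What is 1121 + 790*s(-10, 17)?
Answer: -141079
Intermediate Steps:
s(n, N) = n + N*n
1121 + 790*s(-10, 17) = 1121 + 790*(-10*(1 + 17)) = 1121 + 790*(-10*18) = 1121 + 790*(-180) = 1121 - 142200 = -141079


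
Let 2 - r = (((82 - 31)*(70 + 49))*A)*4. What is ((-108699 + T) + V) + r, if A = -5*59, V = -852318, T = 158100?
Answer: 6358505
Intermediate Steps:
A = -295
r = 7161422 (r = 2 - ((82 - 31)*(70 + 49))*(-295)*4 = 2 - (51*119)*(-295)*4 = 2 - 6069*(-295)*4 = 2 - (-1790355)*4 = 2 - 1*(-7161420) = 2 + 7161420 = 7161422)
((-108699 + T) + V) + r = ((-108699 + 158100) - 852318) + 7161422 = (49401 - 852318) + 7161422 = -802917 + 7161422 = 6358505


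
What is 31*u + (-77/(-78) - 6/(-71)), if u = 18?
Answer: 3096139/5538 ≈ 559.07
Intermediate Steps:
31*u + (-77/(-78) - 6/(-71)) = 31*18 + (-77/(-78) - 6/(-71)) = 558 + (-77*(-1/78) - 6*(-1/71)) = 558 + (77/78 + 6/71) = 558 + 5935/5538 = 3096139/5538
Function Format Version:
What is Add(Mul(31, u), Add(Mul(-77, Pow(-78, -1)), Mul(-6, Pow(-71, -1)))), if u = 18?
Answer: Rational(3096139, 5538) ≈ 559.07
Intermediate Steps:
Add(Mul(31, u), Add(Mul(-77, Pow(-78, -1)), Mul(-6, Pow(-71, -1)))) = Add(Mul(31, 18), Add(Mul(-77, Pow(-78, -1)), Mul(-6, Pow(-71, -1)))) = Add(558, Add(Mul(-77, Rational(-1, 78)), Mul(-6, Rational(-1, 71)))) = Add(558, Add(Rational(77, 78), Rational(6, 71))) = Add(558, Rational(5935, 5538)) = Rational(3096139, 5538)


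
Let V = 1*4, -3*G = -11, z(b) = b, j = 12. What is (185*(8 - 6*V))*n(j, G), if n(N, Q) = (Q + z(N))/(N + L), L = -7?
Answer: -27824/3 ≈ -9274.7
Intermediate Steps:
G = 11/3 (G = -⅓*(-11) = 11/3 ≈ 3.6667)
n(N, Q) = (N + Q)/(-7 + N) (n(N, Q) = (Q + N)/(N - 7) = (N + Q)/(-7 + N))
V = 4
(185*(8 - 6*V))*n(j, G) = (185*(8 - 6*4))*((12 + 11/3)/(-7 + 12)) = (185*(8 - 24))*((47/3)/5) = (185*(-16))*((⅕)*(47/3)) = -2960*47/15 = -27824/3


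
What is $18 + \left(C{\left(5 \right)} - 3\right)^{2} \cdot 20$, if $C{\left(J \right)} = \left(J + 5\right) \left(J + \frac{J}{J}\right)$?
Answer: $64998$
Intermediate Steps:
$C{\left(J \right)} = \left(1 + J\right) \left(5 + J\right)$ ($C{\left(J \right)} = \left(5 + J\right) \left(J + 1\right) = \left(5 + J\right) \left(1 + J\right) = \left(1 + J\right) \left(5 + J\right)$)
$18 + \left(C{\left(5 \right)} - 3\right)^{2} \cdot 20 = 18 + \left(\left(5 + 5^{2} + 6 \cdot 5\right) - 3\right)^{2} \cdot 20 = 18 + \left(\left(5 + 25 + 30\right) - 3\right)^{2} \cdot 20 = 18 + \left(60 - 3\right)^{2} \cdot 20 = 18 + 57^{2} \cdot 20 = 18 + 3249 \cdot 20 = 18 + 64980 = 64998$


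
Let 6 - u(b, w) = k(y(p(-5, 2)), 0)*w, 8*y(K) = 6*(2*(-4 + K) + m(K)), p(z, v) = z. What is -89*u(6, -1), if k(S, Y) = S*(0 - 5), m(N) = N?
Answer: -32841/4 ≈ -8210.3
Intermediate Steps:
y(K) = -6 + 9*K/4 (y(K) = (6*(2*(-4 + K) + K))/8 = (6*((-8 + 2*K) + K))/8 = (6*(-8 + 3*K))/8 = (-48 + 18*K)/8 = -6 + 9*K/4)
k(S, Y) = -5*S (k(S, Y) = S*(-5) = -5*S)
u(b, w) = 6 - 345*w/4 (u(b, w) = 6 - (-5*(-6 + (9/4)*(-5)))*w = 6 - (-5*(-6 - 45/4))*w = 6 - (-5*(-69/4))*w = 6 - 345*w/4)
-89*u(6, -1) = -89*(6 - 345/4*(-1)) = -89*(6 + 345/4) = -89*369/4 = -32841/4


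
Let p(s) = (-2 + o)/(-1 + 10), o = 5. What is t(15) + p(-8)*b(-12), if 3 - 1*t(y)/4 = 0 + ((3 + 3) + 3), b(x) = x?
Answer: -28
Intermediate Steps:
t(y) = -24 (t(y) = 12 - 4*(0 + ((3 + 3) + 3)) = 12 - 4*(0 + (6 + 3)) = 12 - 4*(0 + 9) = 12 - 4*9 = 12 - 36 = -24)
p(s) = ⅓ (p(s) = (-2 + 5)/(-1 + 10) = 3/9 = 3*(⅑) = ⅓)
t(15) + p(-8)*b(-12) = -24 + (⅓)*(-12) = -24 - 4 = -28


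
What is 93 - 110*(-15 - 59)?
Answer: 8233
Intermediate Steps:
93 - 110*(-15 - 59) = 93 - 110*(-74) = 93 + 8140 = 8233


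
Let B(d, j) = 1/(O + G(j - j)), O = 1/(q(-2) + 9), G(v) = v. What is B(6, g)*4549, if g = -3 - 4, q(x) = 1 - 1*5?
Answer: 22745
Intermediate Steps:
q(x) = -4 (q(x) = 1 - 5 = -4)
g = -7
O = 1/5 (O = 1/(-4 + 9) = 1/5 ≈ 0.20000)
B(d, j) = 5 (B(d, j) = 1/(1/5 + (j - j)) = 1/(1/5 + 0) = 1/(1/5) = 5)
B(6, g)*4549 = 5*4549 = 22745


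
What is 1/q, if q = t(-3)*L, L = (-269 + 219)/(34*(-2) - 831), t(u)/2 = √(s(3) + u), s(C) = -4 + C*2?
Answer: -899*I/100 ≈ -8.99*I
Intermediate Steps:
s(C) = -4 + 2*C
t(u) = 2*√(2 + u) (t(u) = 2*√((-4 + 2*3) + u) = 2*√((-4 + 6) + u) = 2*√(2 + u))
L = 50/899 (L = -50/(-68 - 831) = -50/(-899) = -50*(-1/899) = 50/899 ≈ 0.055617)
q = 100*I/899 (q = (2*√(2 - 3))*(50/899) = (2*√(-1))*(50/899) = (2*I)*(50/899) = 100*I/899 ≈ 0.11123*I)
1/q = 1/(100*I/899) = -899*I/100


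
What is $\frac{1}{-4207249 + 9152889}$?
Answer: $\frac{1}{4945640} \approx 2.022 \cdot 10^{-7}$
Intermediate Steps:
$\frac{1}{-4207249 + 9152889} = \frac{1}{4945640}$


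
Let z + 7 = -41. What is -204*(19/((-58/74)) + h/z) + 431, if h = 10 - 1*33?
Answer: 612305/116 ≈ 5278.5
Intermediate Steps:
z = -48 (z = -7 - 41 = -48)
h = -23 (h = 10 - 33 = -23)
-204*(19/((-58/74)) + h/z) + 431 = -204*(19/((-58/74)) - 23/(-48)) + 431 = -204*(19/((-58*1/74)) - 23*(-1/48)) + 431 = -204*(19/(-29/37) + 23/48) + 431 = -204*(19*(-37/29) + 23/48) + 431 = -204*(-703/29 + 23/48) + 431 = -204*(-33077/1392) + 431 = 562309/116 + 431 = 612305/116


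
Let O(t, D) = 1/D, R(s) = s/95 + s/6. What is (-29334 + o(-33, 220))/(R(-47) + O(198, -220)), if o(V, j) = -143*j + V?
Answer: 762770580/104491 ≈ 7299.9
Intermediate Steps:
R(s) = 101*s/570 (R(s) = s*(1/95) + s*(⅙) = s/95 + s/6 = 101*s/570)
o(V, j) = V - 143*j
(-29334 + o(-33, 220))/(R(-47) + O(198, -220)) = (-29334 + (-33 - 143*220))/((101/570)*(-47) + 1/(-220)) = (-29334 + (-33 - 31460))/(-4747/570 - 1/220) = (-29334 - 31493)/(-104491/12540) = -60827*(-12540/104491) = 762770580/104491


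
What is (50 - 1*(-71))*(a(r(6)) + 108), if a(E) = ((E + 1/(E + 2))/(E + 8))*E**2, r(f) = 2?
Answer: 131769/10 ≈ 13177.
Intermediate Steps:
a(E) = E**2*(E + 1/(2 + E))/(8 + E) (a(E) = ((E + 1/(2 + E))/(8 + E))*E**2 = E**2*(E + 1/(2 + E))/(8 + E))
(50 - 1*(-71))*(a(r(6)) + 108) = (50 - 1*(-71))*(2**2*(1 + 2**2 + 2*2)/(16 + 2**2 + 10*2) + 108) = (50 + 71)*(4*(1 + 4 + 4)/(16 + 4 + 20) + 108) = 121*(4*9/40 + 108) = 121*(4*(1/40)*9 + 108) = 121*(9/10 + 108) = 121*(1089/10) = 131769/10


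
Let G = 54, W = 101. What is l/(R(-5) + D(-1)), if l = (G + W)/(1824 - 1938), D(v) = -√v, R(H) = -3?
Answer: 31/76 - 31*I/228 ≈ 0.40789 - 0.13596*I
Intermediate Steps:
l = -155/114 (l = (54 + 101)/(1824 - 1938) = 155/(-114) = 155*(-1/114) = -155/114 ≈ -1.3596)
l/(R(-5) + D(-1)) = -155/114/(-3 - √(-1)) = -155/114/(-3 - I) = ((-3 + I)/10)*(-155/114) = -31*(-3 + I)/228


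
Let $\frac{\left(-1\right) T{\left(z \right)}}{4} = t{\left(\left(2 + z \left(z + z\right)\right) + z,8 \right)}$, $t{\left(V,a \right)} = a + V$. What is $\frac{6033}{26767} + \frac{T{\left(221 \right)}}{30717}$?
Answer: $- \frac{10298033423}{822201939} \approx -12.525$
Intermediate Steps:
$t{\left(V,a \right)} = V + a$
$T{\left(z \right)} = -40 - 8 z^{2} - 4 z$ ($T{\left(z \right)} = - 4 \left(\left(\left(2 + z \left(z + z\right)\right) + z\right) + 8\right) = - 4 \left(\left(\left(2 + z 2 z\right) + z\right) + 8\right) = - 4 \left(\left(\left(2 + 2 z^{2}\right) + z\right) + 8\right) = - 4 \left(\left(2 + z + 2 z^{2}\right) + 8\right) = - 4 \left(10 + z + 2 z^{2}\right) = -40 - 8 z^{2} - 4 z$)
$\frac{6033}{26767} + \frac{T{\left(221 \right)}}{30717} = \frac{6033}{26767} + \frac{-40 - 8 \cdot 221^{2} - 884}{30717} = 6033 \cdot \frac{1}{26767} + \left(-40 - 390728 - 884\right) \frac{1}{30717} = \frac{6033}{26767} + \left(-40 - 390728 - 884\right) \frac{1}{30717} = \frac{6033}{26767} - \frac{391652}{30717} = - \frac{10298033423}{822201939}$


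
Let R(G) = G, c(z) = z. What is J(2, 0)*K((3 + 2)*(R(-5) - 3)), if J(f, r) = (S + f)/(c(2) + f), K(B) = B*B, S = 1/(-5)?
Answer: 720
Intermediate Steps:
S = -⅕ ≈ -0.20000
K(B) = B²
J(f, r) = (-⅕ + f)/(2 + f)
J(2, 0)*K((3 + 2)*(R(-5) - 3)) = ((-⅕ + 2)/(2 + 2))*((3 + 2)*(-5 - 3))² = ((9/5)/4)*(5*(-8))² = ((¼)*(9/5))*(-40)² = (9/20)*1600 = 720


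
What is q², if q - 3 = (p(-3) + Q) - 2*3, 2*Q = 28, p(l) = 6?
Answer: 289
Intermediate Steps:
Q = 14 (Q = (½)*28 = 14)
q = 17 (q = 3 + ((6 + 14) - 2*3) = 3 + (20 - 6) = 3 + 14 = 17)
q² = 17² = 289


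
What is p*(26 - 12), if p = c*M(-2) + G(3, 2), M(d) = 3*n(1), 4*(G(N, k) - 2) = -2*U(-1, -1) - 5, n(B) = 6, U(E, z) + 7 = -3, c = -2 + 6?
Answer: 2177/2 ≈ 1088.5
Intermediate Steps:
c = 4
U(E, z) = -10 (U(E, z) = -7 - 3 = -10)
G(N, k) = 23/4 (G(N, k) = 2 + (-2*(-10) - 5)/4 = 2 + (20 - 5)/4 = 2 + (¼)*15 = 2 + 15/4 = 23/4)
M(d) = 18 (M(d) = 3*6 = 18)
p = 311/4 (p = 4*18 + 23/4 = 72 + 23/4 = 311/4 ≈ 77.750)
p*(26 - 12) = 311*(26 - 12)/4 = (311/4)*14 = 2177/2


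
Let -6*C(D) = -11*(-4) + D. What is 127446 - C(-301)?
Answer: 764419/6 ≈ 1.2740e+5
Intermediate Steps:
C(D) = -22/3 - D/6 (C(D) = -(-11*(-4) + D)/6 = -(44 + D)/6 = -22/3 - D/6)
127446 - C(-301) = 127446 - (-22/3 - ⅙*(-301)) = 127446 - (-22/3 + 301/6) = 127446 - 1*257/6 = 127446 - 257/6 = 764419/6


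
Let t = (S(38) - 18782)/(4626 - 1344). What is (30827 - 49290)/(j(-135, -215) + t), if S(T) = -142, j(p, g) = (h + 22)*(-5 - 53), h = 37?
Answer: 10099261/1874988 ≈ 5.3863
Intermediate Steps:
j(p, g) = -3422 (j(p, g) = (37 + 22)*(-5 - 53) = 59*(-58) = -3422)
t = -3154/547 (t = (-142 - 18782)/(4626 - 1344) = -18924/3282 = -18924*1/3282 = -3154/547 ≈ -5.7660)
(30827 - 49290)/(j(-135, -215) + t) = (30827 - 49290)/(-3422 - 3154/547) = -18463/(-1874988/547) = -18463*(-547/1874988) = 10099261/1874988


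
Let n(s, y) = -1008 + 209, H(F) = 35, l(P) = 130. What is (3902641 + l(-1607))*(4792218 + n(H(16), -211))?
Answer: 18699811122049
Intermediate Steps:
n(s, y) = -799
(3902641 + l(-1607))*(4792218 + n(H(16), -211)) = (3902641 + 130)*(4792218 - 799) = 3902771*4791419 = 18699811122049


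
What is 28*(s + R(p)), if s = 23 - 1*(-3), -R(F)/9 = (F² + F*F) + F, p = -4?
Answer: -6328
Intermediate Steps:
R(F) = -18*F² - 9*F (R(F) = -9*((F² + F*F) + F) = -9*((F² + F²) + F) = -9*(2*F² + F) = -9*(F + 2*F²) = -18*F² - 9*F)
s = 26 (s = 23 + 3 = 26)
28*(s + R(p)) = 28*(26 - 9*(-4)*(1 + 2*(-4))) = 28*(26 - 9*(-4)*(1 - 8)) = 28*(26 - 9*(-4)*(-7)) = 28*(26 - 252) = 28*(-226) = -6328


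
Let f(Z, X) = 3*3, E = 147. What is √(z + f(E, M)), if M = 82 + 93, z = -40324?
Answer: I*√40315 ≈ 200.79*I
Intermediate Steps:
M = 175
f(Z, X) = 9
√(z + f(E, M)) = √(-40324 + 9) = √(-40315) = I*√40315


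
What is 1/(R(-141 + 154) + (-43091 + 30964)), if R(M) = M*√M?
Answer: -12127/147061932 - 13*√13/147061932 ≈ -8.2781e-5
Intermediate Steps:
R(M) = M^(3/2)
1/(R(-141 + 154) + (-43091 + 30964)) = 1/((-141 + 154)^(3/2) + (-43091 + 30964)) = 1/(13^(3/2) - 12127) = 1/(13*√13 - 12127) = 1/(-12127 + 13*√13)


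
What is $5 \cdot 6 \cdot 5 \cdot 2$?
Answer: $300$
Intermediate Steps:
$5 \cdot 6 \cdot 5 \cdot 2 = 5 \cdot 30 \cdot 2 = 150 \cdot 2 = 300$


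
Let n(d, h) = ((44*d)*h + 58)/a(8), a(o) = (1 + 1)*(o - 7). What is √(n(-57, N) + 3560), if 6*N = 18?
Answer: I*√173 ≈ 13.153*I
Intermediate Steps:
N = 3 (N = (⅙)*18 = 3)
a(o) = -14 + 2*o (a(o) = 2*(-7 + o) = -14 + 2*o)
n(d, h) = 29 + 22*d*h (n(d, h) = ((44*d)*h + 58)/(-14 + 2*8) = (44*d*h + 58)/(-14 + 16) = (58 + 44*d*h)/2 = (58 + 44*d*h)*(½) = 29 + 22*d*h)
√(n(-57, N) + 3560) = √((29 + 22*(-57)*3) + 3560) = √((29 - 3762) + 3560) = √(-3733 + 3560) = √(-173) = I*√173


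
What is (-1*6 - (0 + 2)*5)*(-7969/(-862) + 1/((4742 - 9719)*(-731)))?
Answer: -231941704520/1568058597 ≈ -147.92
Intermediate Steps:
(-1*6 - (0 + 2)*5)*(-7969/(-862) + 1/((4742 - 9719)*(-731))) = (-6 - 2*5)*(-7969*(-1/862) - 1/731/(-4977)) = (-6 - 1*10)*(7969/862 - 1/4977*(-1/731)) = (-6 - 10)*(7969/862 + 1/3638187) = -16*28992713065/3136117194 = -231941704520/1568058597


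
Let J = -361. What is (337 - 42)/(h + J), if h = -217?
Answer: -295/578 ≈ -0.51038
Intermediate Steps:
(337 - 42)/(h + J) = (337 - 42)/(-217 - 361) = 295/(-578) = 295*(-1/578) = -295/578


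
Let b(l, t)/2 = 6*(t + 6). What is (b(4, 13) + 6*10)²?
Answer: 82944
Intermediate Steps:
b(l, t) = 72 + 12*t (b(l, t) = 2*(6*(t + 6)) = 2*(6*(6 + t)) = 2*(36 + 6*t) = 72 + 12*t)
(b(4, 13) + 6*10)² = ((72 + 12*13) + 6*10)² = ((72 + 156) + 60)² = (228 + 60)² = 288² = 82944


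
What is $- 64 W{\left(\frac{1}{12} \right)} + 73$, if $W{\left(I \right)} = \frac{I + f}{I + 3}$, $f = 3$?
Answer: $9$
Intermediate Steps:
$W{\left(I \right)} = 1$ ($W{\left(I \right)} = \frac{I + 3}{I + 3} = \frac{3 + I}{3 + I} = 1$)
$- 64 W{\left(\frac{1}{12} \right)} + 73 = \left(-64\right) 1 + 73 = -64 + 73 = 9$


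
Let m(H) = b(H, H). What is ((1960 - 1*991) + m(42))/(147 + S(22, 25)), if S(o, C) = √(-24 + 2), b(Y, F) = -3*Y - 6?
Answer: 123039/21631 - 837*I*√22/21631 ≈ 5.6881 - 0.18149*I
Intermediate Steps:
b(Y, F) = -6 - 3*Y
m(H) = -6 - 3*H
S(o, C) = I*√22 (S(o, C) = √(-22) = I*√22)
((1960 - 1*991) + m(42))/(147 + S(22, 25)) = ((1960 - 1*991) + (-6 - 3*42))/(147 + I*√22) = ((1960 - 991) + (-6 - 126))/(147 + I*√22) = (969 - 132)/(147 + I*√22) = 837/(147 + I*√22)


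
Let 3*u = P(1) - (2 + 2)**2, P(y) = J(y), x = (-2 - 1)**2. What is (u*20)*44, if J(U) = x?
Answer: -6160/3 ≈ -2053.3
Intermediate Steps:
x = 9 (x = (-3)**2 = 9)
J(U) = 9
P(y) = 9
u = -7/3 (u = (9 - (2 + 2)**2)/3 = (9 - 1*4**2)/3 = (9 - 1*16)/3 = (9 - 16)/3 = (1/3)*(-7) = -7/3 ≈ -2.3333)
(u*20)*44 = -7/3*20*44 = -140/3*44 = -6160/3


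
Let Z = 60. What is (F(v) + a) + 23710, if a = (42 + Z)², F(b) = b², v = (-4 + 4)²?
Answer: 34114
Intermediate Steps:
v = 0 (v = 0² = 0)
a = 10404 (a = (42 + 60)² = 102² = 10404)
(F(v) + a) + 23710 = (0² + 10404) + 23710 = (0 + 10404) + 23710 = 10404 + 23710 = 34114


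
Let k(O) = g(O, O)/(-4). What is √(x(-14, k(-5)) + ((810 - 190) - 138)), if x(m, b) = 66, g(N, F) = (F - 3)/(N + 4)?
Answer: 2*√137 ≈ 23.409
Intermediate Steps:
g(N, F) = (-3 + F)/(4 + N)
k(O) = -(-3 + O)/(4*(4 + O)) (k(O) = ((-3 + O)/(4 + O))/(-4) = ((-3 + O)/(4 + O))*(-¼) = -(-3 + O)/(4*(4 + O)))
√(x(-14, k(-5)) + ((810 - 190) - 138)) = √(66 + ((810 - 190) - 138)) = √(66 + (620 - 138)) = √(66 + 482) = √548 = 2*√137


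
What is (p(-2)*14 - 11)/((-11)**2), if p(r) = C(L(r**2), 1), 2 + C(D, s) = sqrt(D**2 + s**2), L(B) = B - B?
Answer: -25/121 ≈ -0.20661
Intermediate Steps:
L(B) = 0
C(D, s) = -2 + sqrt(D**2 + s**2)
p(r) = -1 (p(r) = -2 + sqrt(0**2 + 1**2) = -2 + sqrt(0 + 1) = -2 + sqrt(1) = -2 + 1 = -1)
(p(-2)*14 - 11)/((-11)**2) = (-1*14 - 11)/((-11)**2) = (-14 - 11)/121 = -25*1/121 = -25/121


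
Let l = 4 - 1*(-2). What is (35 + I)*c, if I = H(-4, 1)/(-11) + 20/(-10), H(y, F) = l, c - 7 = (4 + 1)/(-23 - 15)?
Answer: 93177/418 ≈ 222.91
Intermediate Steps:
c = 261/38 (c = 7 + (4 + 1)/(-23 - 15) = 7 + 5/(-38) = 7 + 5*(-1/38) = 7 - 5/38 = 261/38 ≈ 6.8684)
l = 6 (l = 4 + 2 = 6)
H(y, F) = 6
I = -28/11 (I = 6/(-11) + 20/(-10) = 6*(-1/11) + 20*(-⅒) = -6/11 - 2 = -28/11 ≈ -2.5455)
(35 + I)*c = (35 - 28/11)*(261/38) = (357/11)*(261/38) = 93177/418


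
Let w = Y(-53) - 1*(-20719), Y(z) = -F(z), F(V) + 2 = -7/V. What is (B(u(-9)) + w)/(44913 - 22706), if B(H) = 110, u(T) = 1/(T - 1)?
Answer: 1104036/1176971 ≈ 0.93803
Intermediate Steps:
F(V) = -2 - 7/V
Y(z) = 2 + 7/z (Y(z) = -(-2 - 7/z) = 2 + 7/z)
u(T) = 1/(-1 + T)
w = 1098206/53 (w = (2 + 7/(-53)) - 1*(-20719) = (2 + 7*(-1/53)) + 20719 = (2 - 7/53) + 20719 = 99/53 + 20719 = 1098206/53 ≈ 20721.)
(B(u(-9)) + w)/(44913 - 22706) = (110 + 1098206/53)/(44913 - 22706) = (1104036/53)/22207 = (1104036/53)*(1/22207) = 1104036/1176971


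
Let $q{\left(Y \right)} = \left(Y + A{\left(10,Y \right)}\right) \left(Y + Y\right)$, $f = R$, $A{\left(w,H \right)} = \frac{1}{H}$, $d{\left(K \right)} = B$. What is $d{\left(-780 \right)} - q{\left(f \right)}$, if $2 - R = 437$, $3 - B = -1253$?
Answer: $-377196$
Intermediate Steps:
$B = 1256$ ($B = 3 - -1253 = 3 + 1253 = 1256$)
$d{\left(K \right)} = 1256$
$R = -435$ ($R = 2 - 437 = -435$)
$f = -435$
$q{\left(Y \right)} = 2 Y \left(Y + \frac{1}{Y}\right)$ ($q{\left(Y \right)} = \left(Y + \frac{1}{Y}\right) \left(Y + Y\right) = \left(Y + \frac{1}{Y}\right) 2 Y = 2 Y \left(Y + \frac{1}{Y}\right)$)
$d{\left(-780 \right)} - q{\left(f \right)} = 1256 - \left(2 + 2 \left(-435\right)^{2}\right) = 1256 - \left(2 + 2 \cdot 189225\right) = 1256 - \left(2 + 378450\right) = 1256 - 378452 = -377196$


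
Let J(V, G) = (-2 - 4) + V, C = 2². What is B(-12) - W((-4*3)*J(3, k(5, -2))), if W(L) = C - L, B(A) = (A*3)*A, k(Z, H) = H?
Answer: 464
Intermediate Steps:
C = 4
J(V, G) = -6 + V
B(A) = 3*A² (B(A) = (3*A)*A = 3*A²)
W(L) = 4 - L
B(-12) - W((-4*3)*J(3, k(5, -2))) = 3*(-12)² - (4 - (-4*3)*(-6 + 3)) = 3*144 - (4 - (-12)*(-3)) = 432 - (4 - 1*36) = 432 - (4 - 36) = 432 - 1*(-32) = 432 + 32 = 464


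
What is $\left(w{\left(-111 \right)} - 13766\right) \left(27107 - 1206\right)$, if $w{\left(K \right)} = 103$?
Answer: $-353885363$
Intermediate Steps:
$\left(w{\left(-111 \right)} - 13766\right) \left(27107 - 1206\right) = \left(103 - 13766\right) \left(27107 - 1206\right) = \left(103 - 13766\right) 25901 = \left(-13663\right) 25901 = -353885363$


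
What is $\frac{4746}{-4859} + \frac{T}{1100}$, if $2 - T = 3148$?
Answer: $- \frac{8249}{2150} \approx -3.8367$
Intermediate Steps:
$T = -3146$ ($T = 2 - 3148 = -3146$)
$\frac{4746}{-4859} + \frac{T}{1100} = \frac{4746}{-4859} - \frac{3146}{1100} = 4746 \left(- \frac{1}{4859}\right) - \frac{143}{50} = - \frac{42}{43} - \frac{143}{50} = - \frac{8249}{2150}$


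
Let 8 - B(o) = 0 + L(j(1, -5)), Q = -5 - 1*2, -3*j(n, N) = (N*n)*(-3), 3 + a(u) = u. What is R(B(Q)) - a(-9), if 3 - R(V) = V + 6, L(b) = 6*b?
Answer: -29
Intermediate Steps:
a(u) = -3 + u
j(n, N) = N*n (j(n, N) = -N*n*(-3)/3 = -(-1)*N*n = N*n)
Q = -7 (Q = -5 - 2 = -7)
B(o) = 38 (B(o) = 8 - (0 + 6*(-5*1)) = 8 - (0 + 6*(-5)) = 8 - (0 - 30) = 8 - 1*(-30) = 8 + 30 = 38)
R(V) = -3 - V (R(V) = 3 - (V + 6) = 3 - (6 + V) = 3 + (-6 - V) = -3 - V)
R(B(Q)) - a(-9) = (-3 - 1*38) - (-3 - 9) = (-3 - 38) - 1*(-12) = -41 + 12 = -29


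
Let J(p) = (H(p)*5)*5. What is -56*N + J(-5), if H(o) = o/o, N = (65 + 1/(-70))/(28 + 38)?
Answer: -4973/165 ≈ -30.139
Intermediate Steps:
N = 4549/4620 (N = (65 - 1/70)/66 = (4549/70)*(1/66) = 4549/4620 ≈ 0.98463)
H(o) = 1
J(p) = 25 (J(p) = (1*5)*5 = 5*5 = 25)
-56*N + J(-5) = -56*4549/4620 + 25 = -9098/165 + 25 = -4973/165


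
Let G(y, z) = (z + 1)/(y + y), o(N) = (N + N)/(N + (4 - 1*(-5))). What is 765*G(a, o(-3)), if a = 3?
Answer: 0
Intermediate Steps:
o(N) = 2*N/(9 + N) (o(N) = (2*N)/(N + (4 + 5)) = (2*N)/(N + 9) = (2*N)/(9 + N) = 2*N/(9 + N))
G(y, z) = (1 + z)/(2*y) (G(y, z) = (1 + z)/((2*y)) = (1 + z)*(1/(2*y)) = (1 + z)/(2*y))
765*G(a, o(-3)) = 765*((½)*(1 + 2*(-3)/(9 - 3))/3) = 765*((½)*(⅓)*(1 + 2*(-3)/6)) = 765*((½)*(⅓)*(1 + 2*(-3)*(⅙))) = 765*((½)*(⅓)*(1 - 1)) = 765*((½)*(⅓)*0) = 765*0 = 0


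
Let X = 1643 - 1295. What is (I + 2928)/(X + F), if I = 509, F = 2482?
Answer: 3437/2830 ≈ 1.2145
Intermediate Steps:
X = 348
(I + 2928)/(X + F) = (509 + 2928)/(348 + 2482) = 3437/2830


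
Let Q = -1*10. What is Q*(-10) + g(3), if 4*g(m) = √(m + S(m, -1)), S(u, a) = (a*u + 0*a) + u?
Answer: 100 + √3/4 ≈ 100.43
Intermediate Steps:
S(u, a) = u + a*u (S(u, a) = (a*u + 0) + u = a*u + u = u + a*u)
Q = -10
g(m) = √m/4 (g(m) = √(m + m*(1 - 1))/4 = √(m + m*0)/4 = √(m + 0)/4 = √m/4)
Q*(-10) + g(3) = -10*(-10) + √3/4 = 100 + √3/4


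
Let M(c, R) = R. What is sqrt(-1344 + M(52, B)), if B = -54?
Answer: I*sqrt(1398) ≈ 37.39*I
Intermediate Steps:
sqrt(-1344 + M(52, B)) = sqrt(-1344 - 54) = sqrt(-1398) = I*sqrt(1398)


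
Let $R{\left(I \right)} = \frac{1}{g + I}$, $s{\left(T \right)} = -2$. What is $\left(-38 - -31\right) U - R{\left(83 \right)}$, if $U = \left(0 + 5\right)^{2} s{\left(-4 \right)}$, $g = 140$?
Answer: $\frac{78049}{223} \approx 350.0$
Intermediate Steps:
$R{\left(I \right)} = \frac{1}{140 + I}$
$U = -50$ ($U = \left(0 + 5\right)^{2} \left(-2\right) = 5^{2} \left(-2\right) = 25 \left(-2\right) = -50$)
$\left(-38 - -31\right) U - R{\left(83 \right)} = \left(-38 - -31\right) \left(-50\right) - \frac{1}{140 + 83} = \left(-38 + \left(-6 + 37\right)\right) \left(-50\right) - \frac{1}{223} = \left(-38 + 31\right) \left(-50\right) - \frac{1}{223} = \left(-7\right) \left(-50\right) - \frac{1}{223} = 350 - \frac{1}{223} = \frac{78049}{223}$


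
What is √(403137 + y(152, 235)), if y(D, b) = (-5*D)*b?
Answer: √224537 ≈ 473.85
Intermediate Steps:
y(D, b) = -5*D*b
√(403137 + y(152, 235)) = √(403137 - 5*152*235) = √(403137 - 178600) = √224537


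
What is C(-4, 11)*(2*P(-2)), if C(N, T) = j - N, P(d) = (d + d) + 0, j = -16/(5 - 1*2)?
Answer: 32/3 ≈ 10.667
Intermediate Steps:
j = -16/3 (j = -16/(5 - 2) = -16/3 ≈ -5.3333)
P(d) = 2*d (P(d) = 2*d + 0 = 2*d)
C(N, T) = -16/3 - N
C(-4, 11)*(2*P(-2)) = (-16/3 - 1*(-4))*(2*(2*(-2))) = (-16/3 + 4)*(2*(-4)) = -4/3*(-8) = 32/3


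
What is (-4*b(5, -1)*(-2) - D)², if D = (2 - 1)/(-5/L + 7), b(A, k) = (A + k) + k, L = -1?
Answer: 82369/144 ≈ 572.01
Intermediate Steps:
b(A, k) = A + 2*k
D = 1/12 (D = (2 - 1)/(-5/(-1) + 7) = 1/(-5*(-1) + 7) = 1/(5 + 7) = 1/12 ≈ 0.083333)
(-4*b(5, -1)*(-2) - D)² = (-4*(5 + 2*(-1))*(-2) - 1*1/12)² = (-4*(5 - 2)*(-2) - 1/12)² = (-4*3*(-2) - 1/12)² = (-12*(-2) - 1/12)² = (24 - 1/12)² = (287/12)² = 82369/144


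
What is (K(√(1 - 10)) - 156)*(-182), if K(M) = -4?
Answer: 29120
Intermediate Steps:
(K(√(1 - 10)) - 156)*(-182) = (-4 - 156)*(-182) = -160*(-182) = 29120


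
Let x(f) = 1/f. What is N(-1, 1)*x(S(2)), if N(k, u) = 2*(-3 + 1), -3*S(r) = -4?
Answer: -3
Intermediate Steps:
S(r) = 4/3 (S(r) = -⅓*(-4) = 4/3)
N(k, u) = -4 (N(k, u) = 2*(-2) = -4)
N(-1, 1)*x(S(2)) = -4/4/3 = -4*¾ = -3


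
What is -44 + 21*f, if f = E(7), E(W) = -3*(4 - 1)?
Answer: -233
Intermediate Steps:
E(W) = -9 (E(W) = -3*3 = -9)
f = -9
-44 + 21*f = -44 + 21*(-9) = -44 - 189 = -233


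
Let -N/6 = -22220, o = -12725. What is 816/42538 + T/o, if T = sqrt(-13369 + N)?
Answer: 408/21269 - sqrt(119951)/12725 ≈ -0.0080344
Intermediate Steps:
N = 133320 (N = -6*(-22220) = 133320)
T = sqrt(119951) (T = sqrt(-13369 + 133320) = sqrt(119951) ≈ 346.34)
816/42538 + T/o = 816/42538 + sqrt(119951)/(-12725) = 816*(1/42538) + sqrt(119951)*(-1/12725) = 408/21269 - sqrt(119951)/12725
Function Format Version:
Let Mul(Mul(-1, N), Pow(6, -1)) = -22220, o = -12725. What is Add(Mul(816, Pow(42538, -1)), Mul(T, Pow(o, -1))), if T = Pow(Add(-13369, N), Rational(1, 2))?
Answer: Add(Rational(408, 21269), Mul(Rational(-1, 12725), Pow(119951, Rational(1, 2)))) ≈ -0.0080344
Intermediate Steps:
N = 133320 (N = Mul(-6, -22220) = 133320)
T = Pow(119951, Rational(1, 2)) (T = Pow(Add(-13369, 133320), Rational(1, 2)) = Pow(119951, Rational(1, 2)) ≈ 346.34)
Add(Mul(816, Pow(42538, -1)), Mul(T, Pow(o, -1))) = Add(Mul(816, Pow(42538, -1)), Mul(Pow(119951, Rational(1, 2)), Pow(-12725, -1))) = Add(Mul(816, Rational(1, 42538)), Mul(Pow(119951, Rational(1, 2)), Rational(-1, 12725))) = Add(Rational(408, 21269), Mul(Rational(-1, 12725), Pow(119951, Rational(1, 2))))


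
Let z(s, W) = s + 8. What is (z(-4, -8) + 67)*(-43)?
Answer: -3053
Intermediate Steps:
z(s, W) = 8 + s
(z(-4, -8) + 67)*(-43) = ((8 - 4) + 67)*(-43) = (4 + 67)*(-43) = 71*(-43) = -3053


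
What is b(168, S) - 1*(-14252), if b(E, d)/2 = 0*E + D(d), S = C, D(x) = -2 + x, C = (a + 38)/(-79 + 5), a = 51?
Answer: 527087/37 ≈ 14246.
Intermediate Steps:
C = -89/74 (C = (51 + 38)/(-79 + 5) = 89/(-74) = 89*(-1/74) = -89/74 ≈ -1.2027)
S = -89/74 ≈ -1.2027
b(E, d) = -4 + 2*d (b(E, d) = 2*(0*E + (-2 + d)) = 2*(0 + (-2 + d)) = 2*(-2 + d) = -4 + 2*d)
b(168, S) - 1*(-14252) = (-4 + 2*(-89/74)) - 1*(-14252) = (-4 - 89/37) + 14252 = -237/37 + 14252 = 527087/37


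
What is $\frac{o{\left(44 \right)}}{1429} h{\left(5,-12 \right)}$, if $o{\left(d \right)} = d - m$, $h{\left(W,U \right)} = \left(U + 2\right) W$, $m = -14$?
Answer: $- \frac{2900}{1429} \approx -2.0294$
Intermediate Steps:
$h{\left(W,U \right)} = W \left(2 + U\right)$ ($h{\left(W,U \right)} = \left(2 + U\right) W = W \left(2 + U\right)$)
$o{\left(d \right)} = 14 + d$ ($o{\left(d \right)} = d - -14 = d + 14 = 14 + d$)
$\frac{o{\left(44 \right)}}{1429} h{\left(5,-12 \right)} = \frac{14 + 44}{1429} \cdot 5 \left(2 - 12\right) = 58 \cdot \frac{1}{1429} \cdot 5 \left(-10\right) = \frac{58}{1429} \left(-50\right) = - \frac{2900}{1429}$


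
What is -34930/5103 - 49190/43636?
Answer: -126801575/15905322 ≈ -7.9723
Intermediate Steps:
-34930/5103 - 49190/43636 = -34930*1/5103 - 49190*1/43636 = -4990/729 - 24595/21818 = -126801575/15905322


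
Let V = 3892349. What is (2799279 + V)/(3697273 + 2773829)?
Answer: 3345814/3235551 ≈ 1.0341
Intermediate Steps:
(2799279 + V)/(3697273 + 2773829) = (2799279 + 3892349)/(3697273 + 2773829) = 6691628/6471102 = 6691628*(1/6471102) = 3345814/3235551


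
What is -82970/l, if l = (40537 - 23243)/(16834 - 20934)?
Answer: 170088500/8647 ≈ 19670.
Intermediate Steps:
l = -8647/2050 (l = 17294/(-4100) = 17294*(-1/4100) = -8647/2050 ≈ -4.2180)
-82970/l = -82970/(-8647/2050) = -82970*(-2050/8647) = 170088500/8647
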